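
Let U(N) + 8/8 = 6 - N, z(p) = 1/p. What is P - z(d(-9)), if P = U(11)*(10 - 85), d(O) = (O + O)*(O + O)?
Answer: 145799/324 ≈ 450.00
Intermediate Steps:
d(O) = 4*O**2 (d(O) = (2*O)*(2*O) = 4*O**2)
U(N) = 5 - N (U(N) = -1 + (6 - N) = 5 - N)
P = 450 (P = (5 - 1*11)*(10 - 85) = (5 - 11)*(-75) = -6*(-75) = 450)
P - z(d(-9)) = 450 - 1/(4*(-9)**2) = 450 - 1/(4*81) = 450 - 1/324 = 145799/324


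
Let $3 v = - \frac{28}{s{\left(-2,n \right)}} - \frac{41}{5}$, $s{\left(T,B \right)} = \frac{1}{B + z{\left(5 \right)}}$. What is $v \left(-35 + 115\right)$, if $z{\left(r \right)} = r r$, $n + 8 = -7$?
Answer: $- \frac{23056}{3} \approx -7685.3$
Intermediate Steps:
$n = -15$ ($n = -8 - 7 = -15$)
$z{\left(r \right)} = r^{2}$
$s{\left(T,B \right)} = \frac{1}{25 + B}$ ($s{\left(T,B \right)} = \frac{1}{B + 5^{2}} = \frac{1}{B + 25} = \frac{1}{25 + B}$)
$v = - \frac{1441}{15}$ ($v = \frac{- \frac{28}{\frac{1}{25 - 15}} - \frac{41}{5}}{3} = \frac{- \frac{28}{\frac{1}{10}} - \frac{41}{5}}{3} = \frac{- 28 \frac{1}{\frac{1}{10}} - \frac{41}{5}}{3} = \frac{\left(-28\right) 10 - \frac{41}{5}}{3} = \frac{-280 - \frac{41}{5}}{3} = \frac{1}{3} \left(- \frac{1441}{5}\right) = - \frac{1441}{15} \approx -96.067$)
$v \left(-35 + 115\right) = - \frac{1441 \left(-35 + 115\right)}{15} = \left(- \frac{1441}{15}\right) 80 = - \frac{23056}{3}$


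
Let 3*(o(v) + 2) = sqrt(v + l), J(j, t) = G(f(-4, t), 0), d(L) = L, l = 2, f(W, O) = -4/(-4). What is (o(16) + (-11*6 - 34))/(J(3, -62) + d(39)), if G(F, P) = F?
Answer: -51/20 + sqrt(2)/40 ≈ -2.5146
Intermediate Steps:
f(W, O) = 1 (f(W, O) = -4*(-1/4) = 1)
J(j, t) = 1
o(v) = -2 + sqrt(2 + v)/3 (o(v) = -2 + sqrt(v + 2)/3 = -2 + sqrt(2 + v)/3)
(o(16) + (-11*6 - 34))/(J(3, -62) + d(39)) = ((-2 + sqrt(2 + 16)/3) + (-11*6 - 34))/(1 + 39) = ((-2 + sqrt(18)/3) + (-66 - 34))/40 = ((-2 + (3*sqrt(2))/3) - 100)*(1/40) = ((-2 + sqrt(2)) - 100)*(1/40) = (-102 + sqrt(2))*(1/40) = -51/20 + sqrt(2)/40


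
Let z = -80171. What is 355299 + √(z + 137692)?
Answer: 355299 + √57521 ≈ 3.5554e+5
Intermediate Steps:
355299 + √(z + 137692) = 355299 + √(-80171 + 137692) = 355299 + √57521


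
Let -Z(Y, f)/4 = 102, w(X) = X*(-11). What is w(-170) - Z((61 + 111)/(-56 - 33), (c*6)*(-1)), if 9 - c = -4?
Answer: 2278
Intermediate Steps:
c = 13 (c = 9 - 1*(-4) = 9 + 4 = 13)
w(X) = -11*X
Z(Y, f) = -408 (Z(Y, f) = -4*102 = -408)
w(-170) - Z((61 + 111)/(-56 - 33), (c*6)*(-1)) = -11*(-170) - 1*(-408) = 1870 + 408 = 2278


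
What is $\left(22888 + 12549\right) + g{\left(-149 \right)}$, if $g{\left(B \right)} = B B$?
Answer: $57638$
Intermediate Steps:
$g{\left(B \right)} = B^{2}$
$\left(22888 + 12549\right) + g{\left(-149 \right)} = \left(22888 + 12549\right) + \left(-149\right)^{2} = 35437 + 22201 = 57638$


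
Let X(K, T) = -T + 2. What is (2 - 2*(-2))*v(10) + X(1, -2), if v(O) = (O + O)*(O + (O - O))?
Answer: 1204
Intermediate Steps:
X(K, T) = 2 - T
v(O) = 2*O² (v(O) = (2*O)*(O + 0) = (2*O)*O = 2*O²)
(2 - 2*(-2))*v(10) + X(1, -2) = (2 - 2*(-2))*(2*10²) + (2 - 1*(-2)) = (2 + 4)*(2*100) + (2 + 2) = 6*200 + 4 = 1200 + 4 = 1204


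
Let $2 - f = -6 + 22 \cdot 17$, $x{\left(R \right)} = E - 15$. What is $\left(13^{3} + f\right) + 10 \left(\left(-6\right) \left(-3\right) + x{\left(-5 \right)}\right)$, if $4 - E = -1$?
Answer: $1911$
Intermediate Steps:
$E = 5$ ($E = 4 - -1 = 4 + 1 = 5$)
$x{\left(R \right)} = -10$ ($x{\left(R \right)} = 5 - 15 = -10$)
$f = -366$ ($f = 2 - \left(-6 + 22 \cdot 17\right) = 2 - \left(-6 + 374\right) = 2 - 368 = -366$)
$\left(13^{3} + f\right) + 10 \left(\left(-6\right) \left(-3\right) + x{\left(-5 \right)}\right) = \left(13^{3} - 366\right) + 10 \left(\left(-6\right) \left(-3\right) - 10\right) = \left(2197 - 366\right) + 10 \left(18 - 10\right) = 1831 + 10 \cdot 8 = 1831 + 80 = 1911$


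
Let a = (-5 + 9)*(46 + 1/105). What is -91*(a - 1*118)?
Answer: -90142/15 ≈ -6009.5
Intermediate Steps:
a = 19324/105 (a = 4*(46 + 1/105) = 4*(4831/105) = 19324/105 ≈ 184.04)
-91*(a - 1*118) = -91*(19324/105 - 1*118) = -91*(19324/105 - 118) = -91*6934/105 = -90142/15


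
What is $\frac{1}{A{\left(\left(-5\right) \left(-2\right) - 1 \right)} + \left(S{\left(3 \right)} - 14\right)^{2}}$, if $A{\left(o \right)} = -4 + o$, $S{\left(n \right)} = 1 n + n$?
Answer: $\frac{1}{69} \approx 0.014493$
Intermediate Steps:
$S{\left(n \right)} = 2 n$ ($S{\left(n \right)} = n + n = 2 n$)
$\frac{1}{A{\left(\left(-5\right) \left(-2\right) - 1 \right)} + \left(S{\left(3 \right)} - 14\right)^{2}} = \frac{1}{\left(-4 - -9\right) + \left(2 \cdot 3 - 14\right)^{2}} = \frac{1}{\left(-4 + \left(10 - 1\right)\right) + \left(6 - 14\right)^{2}} = \frac{1}{\left(-4 + 9\right) + \left(-8\right)^{2}} = \frac{1}{5 + 64} = \frac{1}{69}$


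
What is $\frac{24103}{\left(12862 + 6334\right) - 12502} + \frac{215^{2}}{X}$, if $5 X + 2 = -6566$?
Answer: $- \frac{694421123}{21983096} \approx -31.589$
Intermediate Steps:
$X = - \frac{6568}{5}$ ($X = - \frac{2}{5} + \frac{1}{5} \left(-6566\right) = - \frac{2}{5} - \frac{6566}{5} = - \frac{6568}{5} \approx -1313.6$)
$\frac{24103}{\left(12862 + 6334\right) - 12502} + \frac{215^{2}}{X} = \frac{24103}{\left(12862 + 6334\right) - 12502} + \frac{215^{2}}{- \frac{6568}{5}} = \frac{24103}{19196 - 12502} + 46225 \left(- \frac{5}{6568}\right) = \frac{24103}{6694} - \frac{231125}{6568} = - \frac{694421123}{21983096}$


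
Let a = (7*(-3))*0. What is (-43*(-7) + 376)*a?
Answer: 0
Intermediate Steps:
a = 0 (a = -21*0 = 0)
(-43*(-7) + 376)*a = (-43*(-7) + 376)*0 = (301 + 376)*0 = 677*0 = 0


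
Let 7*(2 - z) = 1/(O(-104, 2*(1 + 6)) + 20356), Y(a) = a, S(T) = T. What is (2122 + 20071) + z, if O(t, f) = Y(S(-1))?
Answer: 3162454574/142485 ≈ 22195.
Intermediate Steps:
O(t, f) = -1
z = 284969/142485 (z = 2 - 1/(7*(-1 + 20356)) = 2 - ⅐/20355 = 2 - ⅐*1/20355 = 2 - 1/142485 = 284969/142485 ≈ 2.0000)
(2122 + 20071) + z = (2122 + 20071) + 284969/142485 = 22193 + 284969/142485 = 3162454574/142485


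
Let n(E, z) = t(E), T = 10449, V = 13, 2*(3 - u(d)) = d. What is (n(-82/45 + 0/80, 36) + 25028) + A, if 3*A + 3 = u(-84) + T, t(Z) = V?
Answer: 28538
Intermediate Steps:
u(d) = 3 - d/2
t(Z) = 13
n(E, z) = 13
A = 3497 (A = -1 + ((3 - ½*(-84)) + 10449)/3 = -1 + ((3 + 42) + 10449)/3 = -1 + (45 + 10449)/3 = -1 + (⅓)*10494 = -1 + 3498 = 3497)
(n(-82/45 + 0/80, 36) + 25028) + A = (13 + 25028) + 3497 = 25041 + 3497 = 28538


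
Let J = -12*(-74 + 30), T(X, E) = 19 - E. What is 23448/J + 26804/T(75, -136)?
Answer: 741123/3410 ≈ 217.34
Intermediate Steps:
J = 528 (J = -12*(-44) = 528)
23448/J + 26804/T(75, -136) = 23448/528 + 26804/(19 - 1*(-136)) = 23448*(1/528) + 26804/(19 + 136) = 977/22 + 26804/155 = 741123/3410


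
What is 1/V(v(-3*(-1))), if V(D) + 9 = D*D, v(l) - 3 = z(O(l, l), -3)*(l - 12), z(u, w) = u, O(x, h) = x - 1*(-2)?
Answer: 1/1755 ≈ 0.00056980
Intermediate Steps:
O(x, h) = 2 + x (O(x, h) = x + 2 = 2 + x)
v(l) = 3 + (-12 + l)*(2 + l) (v(l) = 3 + (2 + l)*(l - 12) = 3 + (2 + l)*(-12 + l) = 3 + (-12 + l)*(2 + l))
V(D) = -9 + D**2 (V(D) = -9 + D*D = -9 + D**2)
1/V(v(-3*(-1))) = 1/(-9 + (-21 + (-3*(-1))**2 - (-30)*(-1))**2) = 1/(-9 + (-21 + 3**2 - 10*3)**2) = 1/(-9 + (-21 + 9 - 30)**2) = 1/(-9 + (-42)**2) = 1/(-9 + 1764) = 1/1755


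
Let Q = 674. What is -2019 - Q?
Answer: -2693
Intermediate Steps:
-2019 - Q = -2019 - 1*674 = -2019 - 674 = -2693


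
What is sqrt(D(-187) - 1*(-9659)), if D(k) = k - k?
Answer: sqrt(9659) ≈ 98.280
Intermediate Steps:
D(k) = 0
sqrt(D(-187) - 1*(-9659)) = sqrt(0 - 1*(-9659)) = sqrt(0 + 9659) = sqrt(9659)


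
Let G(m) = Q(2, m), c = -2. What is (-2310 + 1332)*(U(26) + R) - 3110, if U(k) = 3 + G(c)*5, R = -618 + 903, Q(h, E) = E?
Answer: -274994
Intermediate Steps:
R = 285
G(m) = m
U(k) = -7 (U(k) = 3 - 2*5 = 3 - 10 = -7)
(-2310 + 1332)*(U(26) + R) - 3110 = (-2310 + 1332)*(-7 + 285) - 3110 = -978*278 - 3110 = -271884 - 3110 = -274994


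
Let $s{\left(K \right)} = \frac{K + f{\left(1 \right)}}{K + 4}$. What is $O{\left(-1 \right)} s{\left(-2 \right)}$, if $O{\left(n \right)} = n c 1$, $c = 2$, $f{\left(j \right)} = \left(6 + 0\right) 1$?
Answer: $-4$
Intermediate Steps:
$f{\left(j \right)} = 6$ ($f{\left(j \right)} = 6 \cdot 1 = 6$)
$O{\left(n \right)} = 2 n$ ($O{\left(n \right)} = n 2 \cdot 1 = 2 n 1 = 2 n$)
$s{\left(K \right)} = \frac{6 + K}{4 + K}$ ($s{\left(K \right)} = \frac{K + 6}{K + 4} = \frac{6 + K}{4 + K}$)
$O{\left(-1 \right)} s{\left(-2 \right)} = 2 \left(-1\right) \frac{6 - 2}{4 - 2} = - 2 \cdot \frac{1}{2} \cdot 4 = \left(-2\right) 2 = -4$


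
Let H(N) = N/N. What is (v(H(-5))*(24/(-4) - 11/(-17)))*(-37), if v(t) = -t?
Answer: -3367/17 ≈ -198.06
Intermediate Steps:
H(N) = 1
(v(H(-5))*(24/(-4) - 11/(-17)))*(-37) = ((-1*1)*(24/(-4) - 11/(-17)))*(-37) = -(24*(-¼) - 11*(-1/17))*(-37) = -(-6 + 11/17)*(-37) = -1*(-91/17)*(-37) = (91/17)*(-37) = -3367/17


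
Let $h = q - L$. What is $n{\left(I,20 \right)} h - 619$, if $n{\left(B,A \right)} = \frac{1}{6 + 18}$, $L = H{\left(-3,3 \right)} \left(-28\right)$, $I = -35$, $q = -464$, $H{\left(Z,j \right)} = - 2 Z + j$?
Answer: $- \frac{3767}{6} \approx -627.83$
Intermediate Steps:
$H{\left(Z,j \right)} = j - 2 Z$
$L = -252$ ($L = \left(3 - -6\right) \left(-28\right) = \left(3 + 6\right) \left(-28\right) = 9 \left(-28\right) = -252$)
$n{\left(B,A \right)} = \frac{1}{24}$
$h = -212$ ($h = -464 - -252 = -464 + 252 = -212$)
$n{\left(I,20 \right)} h - 619 = \frac{1}{24} \left(-212\right) - 619 = - \frac{53}{6} - 619 = - \frac{3767}{6}$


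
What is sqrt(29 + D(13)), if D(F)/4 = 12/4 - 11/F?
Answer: sqrt(6357)/13 ≈ 6.1331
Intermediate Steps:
D(F) = 12 - 44/F (D(F) = 4*(12/4 - 11/F) = 4*(12*(1/4) - 11/F) = 4*(3 - 11/F) = 12 - 44/F)
sqrt(29 + D(13)) = sqrt(29 + (12 - 44/13)) = sqrt(29 + 112/13) = sqrt(489/13) = sqrt(6357)/13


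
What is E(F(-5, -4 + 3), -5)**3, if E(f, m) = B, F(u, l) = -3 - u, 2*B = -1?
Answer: -1/8 ≈ -0.12500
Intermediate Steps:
B = -1/2 (B = (1/2)*(-1) = -1/2 ≈ -0.50000)
E(f, m) = -1/2
E(F(-5, -4 + 3), -5)**3 = (-1/2)**3 = -1/8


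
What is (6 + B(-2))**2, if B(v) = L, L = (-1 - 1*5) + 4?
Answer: 16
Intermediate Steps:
L = -2 (L = (-1 - 5) + 4 = -6 + 4 = -2)
B(v) = -2
(6 + B(-2))**2 = (6 - 2)**2 = 4**2 = 16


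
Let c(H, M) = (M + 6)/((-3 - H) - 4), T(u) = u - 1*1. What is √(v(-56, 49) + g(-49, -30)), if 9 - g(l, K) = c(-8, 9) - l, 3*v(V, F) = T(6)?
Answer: 4*I*√30/3 ≈ 7.303*I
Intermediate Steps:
T(u) = -1 + u (T(u) = u - 1 = -1 + u)
v(V, F) = 5/3 (v(V, F) = (-1 + 6)/3 = (⅓)*5 = 5/3)
c(H, M) = (6 + M)/(-7 - H)
g(l, K) = -6 + l (g(l, K) = 9 - ((-6 - 1*9)/(7 - 8) - l) = 9 - ((-6 - 9)/(-1) - l) = 9 - (-1*(-15) - l) = 9 - (15 - l) = 9 + (-15 + l) = -6 + l)
√(v(-56, 49) + g(-49, -30)) = √(5/3 + (-6 - 49)) = √(5/3 - 55) = √(-160/3) = 4*I*√30/3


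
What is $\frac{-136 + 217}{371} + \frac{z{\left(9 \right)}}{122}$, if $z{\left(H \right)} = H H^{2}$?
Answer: $\frac{280341}{45262} \approx 6.1937$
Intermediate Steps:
$z{\left(H \right)} = H^{3}$
$\frac{-136 + 217}{371} + \frac{z{\left(9 \right)}}{122} = \frac{-136 + 217}{371} + \frac{9^{3}}{122} = 81 \cdot \frac{1}{371} + 729 \cdot \frac{1}{122} = \frac{81}{371} + \frac{729}{122} = \frac{280341}{45262}$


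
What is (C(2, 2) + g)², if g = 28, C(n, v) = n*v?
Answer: 1024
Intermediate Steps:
(C(2, 2) + g)² = (2*2 + 28)² = (4 + 28)² = 32² = 1024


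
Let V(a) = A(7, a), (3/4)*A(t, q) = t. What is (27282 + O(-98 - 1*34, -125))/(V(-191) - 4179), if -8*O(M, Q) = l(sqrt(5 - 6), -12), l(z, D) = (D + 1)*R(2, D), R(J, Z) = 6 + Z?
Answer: -46755/7148 ≈ -6.5410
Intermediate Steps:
A(t, q) = 4*t/3
V(a) = 28/3 (V(a) = (4/3)*7 = 28/3)
l(z, D) = (1 + D)*(6 + D) (l(z, D) = (D + 1)*(6 + D) = (1 + D)*(6 + D))
O(M, Q) = -33/4 (O(M, Q) = -(1 - 12)*(6 - 12)/8 = -(-11)*(-6)/8 = -1/8*66 = -33/4)
(27282 + O(-98 - 1*34, -125))/(V(-191) - 4179) = (27282 - 33/4)/(28/3 - 4179) = 109095/(4*(-12509/3)) = (109095/4)*(-3/12509) = -46755/7148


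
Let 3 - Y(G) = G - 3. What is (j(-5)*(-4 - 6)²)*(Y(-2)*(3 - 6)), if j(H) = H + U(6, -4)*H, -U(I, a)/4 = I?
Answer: -276000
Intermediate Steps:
U(I, a) = -4*I
Y(G) = 6 - G (Y(G) = 3 - (G - 3) = 3 - (-3 + G) = 3 + (3 - G) = 6 - G)
j(H) = -23*H (j(H) = H + (-4*6)*H = H - 24*H = -23*H)
(j(-5)*(-4 - 6)²)*(Y(-2)*(3 - 6)) = ((-23*(-5))*(-4 - 6)²)*((6 - 1*(-2))*(3 - 6)) = (115*(-10)²)*((6 + 2)*(-3)) = (115*100)*(8*(-3)) = 11500*(-24) = -276000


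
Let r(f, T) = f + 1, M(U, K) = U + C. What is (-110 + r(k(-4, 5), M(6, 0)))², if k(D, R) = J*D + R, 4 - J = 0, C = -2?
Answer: 14400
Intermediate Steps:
J = 4 (J = 4 - 1*0 = 4 + 0 = 4)
k(D, R) = R + 4*D (k(D, R) = 4*D + R = R + 4*D)
M(U, K) = -2 + U (M(U, K) = U - 2 = -2 + U)
r(f, T) = 1 + f
(-110 + r(k(-4, 5), M(6, 0)))² = (-110 + (1 + (5 + 4*(-4))))² = (-110 + (1 + (5 - 16)))² = (-110 + (1 - 11))² = (-110 - 10)² = (-120)² = 14400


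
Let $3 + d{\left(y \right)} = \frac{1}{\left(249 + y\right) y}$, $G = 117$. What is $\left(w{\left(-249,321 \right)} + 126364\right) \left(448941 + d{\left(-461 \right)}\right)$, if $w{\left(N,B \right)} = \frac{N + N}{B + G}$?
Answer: $\frac{404730069055821713}{7134436} \approx 5.6729 \cdot 10^{10}$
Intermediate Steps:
$w{\left(N,B \right)} = \frac{2 N}{117 + B}$ ($w{\left(N,B \right)} = \frac{N + N}{B + 117} = \frac{2 N}{117 + B}$)
$d{\left(y \right)} = -3 + \frac{1}{y \left(249 + y\right)}$ ($d{\left(y \right)} = -3 + \frac{1}{\left(249 + y\right) y} = -3 + \frac{1}{y \left(249 + y\right)}$)
$\left(w{\left(-249,321 \right)} + 126364\right) \left(448941 + d{\left(-461 \right)}\right) = \left(2 \left(-249\right) \frac{1}{117 + 321} + 126364\right) \left(448941 + \frac{1 - -344367 - 3 \left(-461\right)^{2}}{\left(-461\right) \left(249 - 461\right)}\right) = \left(2 \left(-249\right) \frac{1}{438} + 126364\right) \left(448941 - \frac{1 + 344367 - 637563}{461 \left(-212\right)}\right) = \left(2 \left(-249\right) \frac{1}{438} + 126364\right) \left(448941 - - \frac{1 + 344367 - 637563}{97732}\right) = \left(- \frac{83}{73} + 126364\right) \left(448941 - \left(- \frac{1}{97732}\right) \left(-293195\right)\right) = \frac{9224489 \left(448941 - \frac{293195}{97732}\right)}{73} = \frac{9224489}{73} \cdot \frac{43875608617}{97732} = \frac{404730069055821713}{7134436}$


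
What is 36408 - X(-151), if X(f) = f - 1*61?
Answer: 36620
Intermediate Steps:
X(f) = -61 + f (X(f) = f - 61 = -61 + f)
36408 - X(-151) = 36408 - (-61 - 151) = 36408 - 1*(-212) = 36408 + 212 = 36620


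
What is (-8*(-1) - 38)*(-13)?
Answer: 390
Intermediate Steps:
(-8*(-1) - 38)*(-13) = (8 - 38)*(-13) = -30*(-13) = 390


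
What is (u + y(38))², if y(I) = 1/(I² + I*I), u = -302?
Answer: 760689230625/8340544 ≈ 91204.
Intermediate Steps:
y(I) = 1/(2*I²) (y(I) = 1/(I² + I²) = 1/(2*I²))
(u + y(38))² = (-302 + (½)/38²)² = (-302 + (½)*(1/1444))² = (-302 + 1/2888)² = (-872175/2888)² = 760689230625/8340544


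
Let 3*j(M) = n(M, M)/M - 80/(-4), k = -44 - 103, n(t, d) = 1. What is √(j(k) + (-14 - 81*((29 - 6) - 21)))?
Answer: I*√74677/21 ≈ 13.013*I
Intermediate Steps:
k = -147
j(M) = 20/3 + 1/(3*M) (j(M) = (1/M - 80/(-4))/3 = (1/M - 80*(-¼))/3 = (1/M + 20)/3 = (20 + 1/M)/3 = 20/3 + 1/(3*M))
√(j(k) + (-14 - 81*((29 - 6) - 21))) = √((⅓)*(1 + 20*(-147))/(-147) + (-14 - 81*((29 - 6) - 21))) = √((⅓)*(-1/147)*(1 - 2940) + (-14 - 81*(23 - 21))) = √((⅓)*(-1/147)*(-2939) + (-14 - 81*2)) = √(2939/441 + (-14 - 162)) = √(2939/441 - 176) = √(-74677/441) = I*√74677/21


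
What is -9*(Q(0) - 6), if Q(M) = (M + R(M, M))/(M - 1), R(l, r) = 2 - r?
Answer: 72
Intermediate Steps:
Q(M) = 2/(-1 + M) (Q(M) = (M + (2 - M))/(M - 1) = 2/(-1 + M))
-9*(Q(0) - 6) = -9*(2/(-1 + 0) - 6) = -9*(2/(-1) - 6) = -9*(2*(-1) - 6) = -9*(-2 - 6) = -9*(-8) = 72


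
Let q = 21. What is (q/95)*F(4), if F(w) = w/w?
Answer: 21/95 ≈ 0.22105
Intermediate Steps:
F(w) = 1
(q/95)*F(4) = (21/95)*1 = 21/95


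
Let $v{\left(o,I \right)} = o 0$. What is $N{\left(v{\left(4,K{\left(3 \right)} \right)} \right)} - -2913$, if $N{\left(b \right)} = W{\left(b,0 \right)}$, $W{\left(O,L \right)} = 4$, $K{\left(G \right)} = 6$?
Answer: $2917$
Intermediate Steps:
$v{\left(o,I \right)} = 0$
$N{\left(b \right)} = 4$
$N{\left(v{\left(4,K{\left(3 \right)} \right)} \right)} - -2913 = 4 - -2913 = 4 + 2913 = 2917$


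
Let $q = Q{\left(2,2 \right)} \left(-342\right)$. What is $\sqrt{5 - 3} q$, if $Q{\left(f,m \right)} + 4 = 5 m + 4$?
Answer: $- 3420 \sqrt{2} \approx -4836.6$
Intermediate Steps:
$Q{\left(f,m \right)} = 5 m$ ($Q{\left(f,m \right)} = -4 + \left(5 m + 4\right) = -4 + \left(4 + 5 m\right) = 5 m$)
$q = -3420$ ($q = 5 \cdot 2 \left(-342\right) = 10 \left(-342\right) = -3420$)
$\sqrt{5 - 3} q = \sqrt{5 - 3} \left(-3420\right) = \sqrt{2} \left(-3420\right) = - 3420 \sqrt{2}$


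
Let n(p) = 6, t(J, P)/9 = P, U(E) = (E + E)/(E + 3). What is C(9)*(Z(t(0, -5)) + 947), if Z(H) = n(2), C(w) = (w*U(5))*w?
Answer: 385965/4 ≈ 96491.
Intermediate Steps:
U(E) = 2*E/(3 + E) (U(E) = (2*E)/(3 + E) = 2*E/(3 + E))
t(J, P) = 9*P
C(w) = 5*w²/4 (C(w) = (w*(2*5/(3 + 5)))*w = (w*(2*5/8))*w = (w*(2*5*(⅛)))*w = (w*(5/4))*w = (5*w/4)*w = 5*w²/4)
Z(H) = 6
C(9)*(Z(t(0, -5)) + 947) = ((5/4)*9²)*(6 + 947) = ((5/4)*81)*953 = (405/4)*953 = 385965/4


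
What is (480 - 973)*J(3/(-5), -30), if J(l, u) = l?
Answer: 1479/5 ≈ 295.80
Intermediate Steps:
(480 - 973)*J(3/(-5), -30) = (480 - 973)*(3/(-5)) = -1479*(-1)/5 = -493*(-⅗) = 1479/5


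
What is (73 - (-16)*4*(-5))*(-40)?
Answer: 9880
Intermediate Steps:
(73 - (-16)*4*(-5))*(-40) = (73 - 4*(-16)*(-5))*(-40) = (73 + 64*(-5))*(-40) = (73 - 320)*(-40) = -247*(-40) = 9880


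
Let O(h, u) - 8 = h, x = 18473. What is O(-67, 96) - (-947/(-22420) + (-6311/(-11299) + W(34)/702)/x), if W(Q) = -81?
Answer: -3591859950853267/60835404413420 ≈ -59.042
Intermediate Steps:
O(h, u) = 8 + h
O(-67, 96) - (-947/(-22420) + (-6311/(-11299) + W(34)/702)/x) = (8 - 67) - (-947/(-22420) + (-6311/(-11299) - 81/702)/18473) = -59 - (-947*(-1/22420) + (-6311*(-1/11299) - 81*1/702)*(1/18473)) = -59 - (947/22420 + (6311/11299 - 3/26)*(1/18473)) = -59 - (947/22420 + (130189/293774)*(1/18473)) = -59 - (947/22420 + 130189/5426887102) = -59 - 1*2571090461487/60835404413420 = -59 - 2571090461487/60835404413420 = -3591859950853267/60835404413420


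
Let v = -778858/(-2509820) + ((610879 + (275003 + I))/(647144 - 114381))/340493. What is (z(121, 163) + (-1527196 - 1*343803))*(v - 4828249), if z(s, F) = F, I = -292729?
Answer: 8496984136303891252700863002/940674687491945 ≈ 9.0329e+12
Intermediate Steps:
v = 6422179264767131/20694843124822790 (v = -778858/(-2509820) + ((610879 + (275003 - 292729))/(647144 - 114381))/340493 = -778858*(-1/2509820) + ((610879 - 17726)/532763)*(1/340493) = 389429/1254910 + (593153*(1/532763))*(1/340493) = 389429/1254910 + (53923/48433)*(1/340493) = 389429/1254910 + 53923/16491097469 = 6422179264767131/20694843124822790 ≈ 0.31033)
(z(121, 163) + (-1527196 - 1*343803))*(v - 4828249) = (163 + (-1527196 - 1*343803))*(6422179264767131/20694843124822790 - 4828249) = (163 + (-1527196 - 343803))*(-99919849200403246227579/20694843124822790) = (163 - 1870999)*(-99919849200403246227579/20694843124822790) = -1870836*(-99919849200403246227579/20694843124822790) = 8496984136303891252700863002/940674687491945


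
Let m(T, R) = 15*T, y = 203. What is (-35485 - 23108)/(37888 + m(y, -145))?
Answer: -58593/40933 ≈ -1.4314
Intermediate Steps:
(-35485 - 23108)/(37888 + m(y, -145)) = (-35485 - 23108)/(37888 + 15*203) = -58593/(37888 + 3045) = -58593/40933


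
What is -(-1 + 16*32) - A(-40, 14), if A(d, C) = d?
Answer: -471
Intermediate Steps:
-(-1 + 16*32) - A(-40, 14) = -(-1 + 16*32) - 1*(-40) = -(-1 + 512) + 40 = -1*511 + 40 = -511 + 40 = -471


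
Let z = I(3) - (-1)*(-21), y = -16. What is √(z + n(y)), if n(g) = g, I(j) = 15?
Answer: I*√22 ≈ 4.6904*I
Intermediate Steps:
z = -6 (z = 15 - (-1)*(-21) = 15 - 1*21 = 15 - 21 = -6)
√(z + n(y)) = √(-6 - 16) = √(-22) = I*√22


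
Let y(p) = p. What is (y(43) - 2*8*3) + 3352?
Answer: 3347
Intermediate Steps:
(y(43) - 2*8*3) + 3352 = (43 - 2*8*3) + 3352 = (43 - 16*3) + 3352 = (43 - 48) + 3352 = -5 + 3352 = 3347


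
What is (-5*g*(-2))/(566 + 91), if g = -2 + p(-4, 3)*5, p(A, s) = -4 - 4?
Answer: -140/219 ≈ -0.63927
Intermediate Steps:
p(A, s) = -8
g = -42 (g = -2 - 8*5 = -2 - 40 = -42)
(-5*g*(-2))/(566 + 91) = (-5*(-42)*(-2))/(566 + 91) = (210*(-2))/657 = -420*1/657 = -140/219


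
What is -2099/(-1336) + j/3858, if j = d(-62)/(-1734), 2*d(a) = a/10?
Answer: 8776147231/5585959620 ≈ 1.5711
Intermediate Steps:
d(a) = a/20 (d(a) = (a/10)/2 = a/20)
j = 31/17340 (j = ((1/20)*(-62))/(-1734) = -31/10*(-1/1734) = 31/17340 ≈ 0.0017878)
-2099/(-1336) + j/3858 = -2099/(-1336) + (31/17340)/3858 = -2099*(-1/1336) + (31/17340)*(1/3858) = 2099/1336 + 31/66897720 = 8776147231/5585959620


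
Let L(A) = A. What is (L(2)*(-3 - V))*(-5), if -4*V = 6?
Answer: 15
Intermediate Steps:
V = -3/2 (V = -¼*6 = -3/2 ≈ -1.5000)
(L(2)*(-3 - V))*(-5) = (2*(-3 - 1*(-3/2)))*(-5) = (2*(-3 + 3/2))*(-5) = (2*(-3/2))*(-5) = -3*(-5) = 15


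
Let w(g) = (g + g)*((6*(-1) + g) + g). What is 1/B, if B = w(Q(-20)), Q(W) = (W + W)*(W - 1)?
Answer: 1/2812320 ≈ 3.5558e-7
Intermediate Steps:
Q(W) = 2*W*(-1 + W) (Q(W) = (2*W)*(-1 + W) = 2*W*(-1 + W))
w(g) = 2*g*(-6 + 2*g) (w(g) = (2*g)*((-6 + g) + g) = (2*g)*(-6 + 2*g) = 2*g*(-6 + 2*g))
B = 2812320 (B = 4*(2*(-20)*(-1 - 20))*(-3 + 2*(-20)*(-1 - 20)) = 4*(2*(-20)*(-21))*(-3 + 2*(-20)*(-21)) = 4*840*(-3 + 840) = 4*840*837 = 2812320)
1/B = 1/2812320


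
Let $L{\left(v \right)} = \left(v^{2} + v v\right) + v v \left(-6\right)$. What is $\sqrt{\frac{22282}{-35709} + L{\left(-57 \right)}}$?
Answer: $\frac{i \sqrt{16572419990214}}{35709} \approx 114.0 i$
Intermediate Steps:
$L{\left(v \right)} = - 4 v^{2}$ ($L{\left(v \right)} = \left(v^{2} + v^{2}\right) + v^{2} \left(-6\right) = 2 v^{2} - 6 v^{2} = - 4 v^{2}$)
$\sqrt{\frac{22282}{-35709} + L{\left(-57 \right)}} = \sqrt{\frac{22282}{-35709} - 4 \left(-57\right)^{2}} = \sqrt{22282 \left(- \frac{1}{35709}\right) - 12996} = \sqrt{- \frac{22282}{35709} - 12996} = \sqrt{- \frac{464096446}{35709}} = \frac{i \sqrt{16572419990214}}{35709}$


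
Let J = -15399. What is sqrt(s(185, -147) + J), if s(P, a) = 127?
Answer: 2*I*sqrt(3818) ≈ 123.58*I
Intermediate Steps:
sqrt(s(185, -147) + J) = sqrt(127 - 15399) = sqrt(-15272) = 2*I*sqrt(3818)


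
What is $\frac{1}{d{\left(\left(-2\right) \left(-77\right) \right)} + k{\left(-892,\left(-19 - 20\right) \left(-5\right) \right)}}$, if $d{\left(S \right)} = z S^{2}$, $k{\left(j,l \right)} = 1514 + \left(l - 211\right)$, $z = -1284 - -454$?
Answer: $- \frac{1}{19682782} \approx -5.0806 \cdot 10^{-8}$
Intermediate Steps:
$z = -830$ ($z = -1284 + 454 = -830$)
$k{\left(j,l \right)} = 1303 + l$ ($k{\left(j,l \right)} = 1514 + \left(l - 211\right) = 1514 + \left(-211 + l\right) = 1303 + l$)
$d{\left(S \right)} = - 830 S^{2}$
$\frac{1}{d{\left(\left(-2\right) \left(-77\right) \right)} + k{\left(-892,\left(-19 - 20\right) \left(-5\right) \right)}} = \frac{1}{- 830 \left(\left(-2\right) \left(-77\right)\right)^{2} + \left(1303 + \left(-19 - 20\right) \left(-5\right)\right)} = \frac{1}{- 830 \cdot 154^{2} + \left(1303 - -195\right)} = \frac{1}{\left(-830\right) 23716 + \left(1303 + 195\right)} = \frac{1}{-19684280 + 1498} = \frac{1}{-19682782} = - \frac{1}{19682782}$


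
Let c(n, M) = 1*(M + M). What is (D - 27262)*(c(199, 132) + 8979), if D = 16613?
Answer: -98428707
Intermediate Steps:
c(n, M) = 2*M (c(n, M) = 1*(2*M) = 2*M)
(D - 27262)*(c(199, 132) + 8979) = (16613 - 27262)*(2*132 + 8979) = -10649*(264 + 8979) = -10649*9243 = -98428707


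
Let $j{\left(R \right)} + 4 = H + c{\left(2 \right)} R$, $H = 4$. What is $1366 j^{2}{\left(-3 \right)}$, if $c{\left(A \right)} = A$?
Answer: $49176$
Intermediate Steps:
$j{\left(R \right)} = 2 R$ ($j{\left(R \right)} = -4 + \left(4 + 2 R\right) = 2 R$)
$1366 j^{2}{\left(-3 \right)} = 1366 \left(2 \left(-3\right)\right)^{2} = 1366 \left(-6\right)^{2} = 1366 \cdot 36 = 49176$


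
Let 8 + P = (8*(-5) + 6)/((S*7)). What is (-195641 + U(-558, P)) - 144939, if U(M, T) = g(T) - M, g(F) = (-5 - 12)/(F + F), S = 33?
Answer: -1279838881/3764 ≈ -3.4002e+5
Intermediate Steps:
g(F) = -17/(2*F) (g(F) = -17*1/(2*F) = -17/(2*F))
P = -1882/231 (P = -8 + (8*(-5) + 6)/((33*7)) = -8 + (-40 + 6)/231 = -8 - 34*1/231 = -8 - 34/231 = -1882/231 ≈ -8.1472)
U(M, T) = -M - 17/(2*T) (U(M, T) = -17/(2*T) - M = -M - 17/(2*T))
(-195641 + U(-558, P)) - 144939 = (-195641 + (-1*(-558) - 17/(2*(-1882/231)))) - 144939 = (-195641 + (558 - 17/2*(-231/1882))) - 144939 = (-195641 + (558 + 3927/3764)) - 144939 = (-195641 + 2104239/3764) - 144939 = -734288485/3764 - 144939 = -1279838881/3764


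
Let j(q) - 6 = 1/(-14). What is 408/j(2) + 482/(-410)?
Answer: 1150957/17015 ≈ 67.644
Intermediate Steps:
j(q) = 83/14 (j(q) = 6 + 1/(-14) = 6 - 1/14 = 83/14)
408/j(2) + 482/(-410) = 408/(83/14) + 482/(-410) = 408*(14/83) + 482*(-1/410) = 5712/83 - 241/205 = 1150957/17015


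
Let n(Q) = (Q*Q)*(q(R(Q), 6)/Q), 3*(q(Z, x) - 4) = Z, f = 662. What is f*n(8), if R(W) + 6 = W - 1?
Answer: 68848/3 ≈ 22949.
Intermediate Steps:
R(W) = -7 + W (R(W) = -6 + (W - 1) = -6 + (-1 + W) = -7 + W)
q(Z, x) = 4 + Z/3
n(Q) = Q*(5/3 + Q/3) (n(Q) = (Q*Q)*((4 + (-7 + Q)/3)/Q) = Q**2*((4 + (-7/3 + Q/3))/Q) = Q**2*((5/3 + Q/3)/Q) = Q*(5/3 + Q/3))
f*n(8) = 662*((1/3)*8*(5 + 8)) = 662*((1/3)*8*13) = 662*(104/3) = 68848/3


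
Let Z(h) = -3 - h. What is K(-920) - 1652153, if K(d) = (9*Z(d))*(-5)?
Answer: -1693418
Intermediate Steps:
K(d) = 135 + 45*d (K(d) = (9*(-3 - d))*(-5) = (-27 - 9*d)*(-5) = 135 + 45*d)
K(-920) - 1652153 = (135 + 45*(-920)) - 1652153 = (135 - 41400) - 1652153 = -41265 - 1652153 = -1693418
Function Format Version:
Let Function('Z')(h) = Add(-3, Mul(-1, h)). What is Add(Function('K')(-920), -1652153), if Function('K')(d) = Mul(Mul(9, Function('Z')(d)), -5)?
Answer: -1693418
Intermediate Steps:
Function('K')(d) = Add(135, Mul(45, d)) (Function('K')(d) = Mul(Mul(9, Add(-3, Mul(-1, d))), -5) = Mul(Add(-27, Mul(-9, d)), -5) = Add(135, Mul(45, d)))
Add(Function('K')(-920), -1652153) = Add(Add(135, Mul(45, -920)), -1652153) = Add(Add(135, -41400), -1652153) = Add(-41265, -1652153) = -1693418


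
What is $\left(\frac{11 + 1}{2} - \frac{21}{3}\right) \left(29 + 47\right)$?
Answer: $-76$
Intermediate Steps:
$\left(\frac{11 + 1}{2} - \frac{21}{3}\right) \left(29 + 47\right) = \left(12 \cdot \frac{1}{2} - 7\right) 76 = \left(6 - 7\right) 76 = \left(-1\right) 76 = -76$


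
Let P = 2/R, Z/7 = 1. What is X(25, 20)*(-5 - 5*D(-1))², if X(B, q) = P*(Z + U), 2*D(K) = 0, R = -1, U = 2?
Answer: -450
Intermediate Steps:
Z = 7 (Z = 7*1 = 7)
P = -2 (P = 2/(-1) = 2*(-1) = -2)
D(K) = 0 (D(K) = (½)*0 = 0)
X(B, q) = -18 (X(B, q) = -2*(7 + 2) = -2*9 = -18)
X(25, 20)*(-5 - 5*D(-1))² = -18*(-5 - 5*0)² = -18*(-5 + 0)² = -18*(-5)² = -18*25 = -450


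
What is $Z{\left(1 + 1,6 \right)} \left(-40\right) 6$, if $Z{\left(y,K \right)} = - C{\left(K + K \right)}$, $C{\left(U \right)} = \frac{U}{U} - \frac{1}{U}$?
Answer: $220$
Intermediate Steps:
$C{\left(U \right)} = 1 - \frac{1}{U}$
$Z{\left(y,K \right)} = - \frac{-1 + 2 K}{2 K}$ ($Z{\left(y,K \right)} = - \frac{-1 + \left(K + K\right)}{K + K} = - \frac{-1 + 2 K}{2 K}$)
$Z{\left(1 + 1,6 \right)} \left(-40\right) 6 = \frac{\frac{1}{2} - 6}{6} \left(-40\right) 6 = \frac{1}{6} \left(- \frac{11}{2}\right) \left(-40\right) 6 = \left(- \frac{11}{12}\right) \left(-40\right) 6 = \frac{110}{3} \cdot 6 = 220$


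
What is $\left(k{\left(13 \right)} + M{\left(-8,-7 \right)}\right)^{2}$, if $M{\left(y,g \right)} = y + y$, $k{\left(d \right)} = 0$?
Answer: $256$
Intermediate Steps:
$M{\left(y,g \right)} = 2 y$
$\left(k{\left(13 \right)} + M{\left(-8,-7 \right)}\right)^{2} = \left(0 + 2 \left(-8\right)\right)^{2} = \left(0 - 16\right)^{2} = \left(-16\right)^{2} = 256$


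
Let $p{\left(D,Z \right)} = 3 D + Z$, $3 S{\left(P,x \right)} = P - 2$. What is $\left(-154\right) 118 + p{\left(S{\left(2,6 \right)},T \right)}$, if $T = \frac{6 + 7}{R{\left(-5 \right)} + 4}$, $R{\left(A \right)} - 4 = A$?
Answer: $- \frac{54503}{3} \approx -18168.0$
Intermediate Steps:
$R{\left(A \right)} = 4 + A$
$S{\left(P,x \right)} = - \frac{2}{3} + \frac{P}{3}$ ($S{\left(P,x \right)} = \frac{P - 2}{3} = \frac{-2 + P}{3} = - \frac{2}{3} + \frac{P}{3}$)
$T = \frac{13}{3}$ ($T = \frac{6 + 7}{\left(4 - 5\right) + 4} = \frac{13}{-1 + 4} = \frac{13}{3} \approx 4.3333$)
$p{\left(D,Z \right)} = Z + 3 D$
$\left(-154\right) 118 + p{\left(S{\left(2,6 \right)},T \right)} = \left(-154\right) 118 + \left(\frac{13}{3} + 3 \left(- \frac{2}{3} + \frac{1}{3} \cdot 2\right)\right) = -18172 + \left(\frac{13}{3} + 3 \left(- \frac{2}{3} + \frac{2}{3}\right)\right) = -18172 + \left(\frac{13}{3} + 3 \cdot 0\right) = -18172 + \left(\frac{13}{3} + 0\right) = -18172 + \frac{13}{3} = - \frac{54503}{3}$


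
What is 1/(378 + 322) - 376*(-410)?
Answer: 107912001/700 ≈ 1.5416e+5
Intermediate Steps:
1/(378 + 322) - 376*(-410) = 1/700 + 154160 = 107912001/700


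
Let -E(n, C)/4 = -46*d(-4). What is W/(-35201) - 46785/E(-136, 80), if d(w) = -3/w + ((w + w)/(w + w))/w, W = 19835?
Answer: -1648703605/3238492 ≈ -509.10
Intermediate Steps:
d(w) = -2/w (d(w) = -3/w + ((2*w)/((2*w)))/w = -3/w + ((2*w)*(1/(2*w)))/w = -3/w + 1/w = -2/w)
E(n, C) = 92 (E(n, C) = -(-184)*(-2/(-4)) = -(-184)*(-2*(-¼)) = -(-184)/2 = -4*(-23) = 92)
W/(-35201) - 46785/E(-136, 80) = 19835/(-35201) - 46785/92 = 19835*(-1/35201) - 46785*1/92 = -19835/35201 - 46785/92 = -1648703605/3238492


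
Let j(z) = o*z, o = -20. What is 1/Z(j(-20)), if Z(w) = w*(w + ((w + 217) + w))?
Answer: 1/566800 ≈ 1.7643e-6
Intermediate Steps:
j(z) = -20*z
Z(w) = w*(217 + 3*w) (Z(w) = w*(w + ((217 + w) + w)) = w*(w + (217 + 2*w)) = w*(217 + 3*w))
1/Z(j(-20)) = 1/((-20*(-20))*(217 + 3*(-20*(-20)))) = 1/(400*(217 + 3*400)) = 1/(400*(217 + 1200)) = 1/(400*1417) = 1/566800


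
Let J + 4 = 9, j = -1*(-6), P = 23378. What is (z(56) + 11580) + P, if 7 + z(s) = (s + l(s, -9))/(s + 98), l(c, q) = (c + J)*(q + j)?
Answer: 5382327/154 ≈ 34950.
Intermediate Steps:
j = 6
J = 5 (J = -4 + 9 = 5)
l(c, q) = (5 + c)*(6 + q) (l(c, q) = (c + 5)*(q + 6) = (5 + c)*(6 + q))
z(s) = -7 + (-15 - 2*s)/(98 + s) (z(s) = -7 + (s + (30 + 5*(-9) + 6*s + s*(-9)))/(s + 98) = -7 + (s + (30 - 45 + 6*s - 9*s))/(98 + s) = -7 + (s + (-15 - 3*s))/(98 + s) = -7 + (-15 - 2*s)/(98 + s))
(z(56) + 11580) + P = ((-701 - 9*56)/(98 + 56) + 11580) + 23378 = ((-701 - 504)/154 + 11580) + 23378 = ((1/154)*(-1205) + 11580) + 23378 = (-1205/154 + 11580) + 23378 = 1782115/154 + 23378 = 5382327/154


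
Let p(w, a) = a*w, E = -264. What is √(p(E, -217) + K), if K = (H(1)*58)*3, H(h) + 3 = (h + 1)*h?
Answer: 3*√6346 ≈ 238.99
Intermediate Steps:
H(h) = -3 + h*(1 + h) (H(h) = -3 + (h + 1)*h = -3 + (1 + h)*h = -3 + h*(1 + h))
K = -174 (K = ((-3 + 1 + 1²)*58)*3 = ((-3 + 1 + 1)*58)*3 = -1*58*3 = -58*3 = -174)
√(p(E, -217) + K) = √(-217*(-264) - 174) = √(57288 - 174) = √57114 = 3*√6346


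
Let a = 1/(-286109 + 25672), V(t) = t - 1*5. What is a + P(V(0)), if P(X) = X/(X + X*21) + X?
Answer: -28387655/5729614 ≈ -4.9546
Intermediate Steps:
V(t) = -5 + t (V(t) = t - 5 = -5 + t)
P(X) = 1/22 + X (P(X) = X/(X + 21*X) + X = X/((22*X)) + X = (1/(22*X))*X + X = 1/22 + X)
a = -1/260437 (a = 1/(-260437) = -1/260437 ≈ -3.8397e-6)
a + P(V(0)) = -1/260437 + (1/22 + (-5 + 0)) = -1/260437 + (1/22 - 5) = -1/260437 - 109/22 = -28387655/5729614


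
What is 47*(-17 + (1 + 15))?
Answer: -47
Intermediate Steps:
47*(-17 + (1 + 15)) = 47*(-17 + 16) = 47*(-1) = -47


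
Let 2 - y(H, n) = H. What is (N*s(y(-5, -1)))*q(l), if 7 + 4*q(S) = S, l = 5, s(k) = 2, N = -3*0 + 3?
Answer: -3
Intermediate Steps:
y(H, n) = 2 - H
N = 3 (N = 0 + 3 = 3)
q(S) = -7/4 + S/4
(N*s(y(-5, -1)))*q(l) = (3*2)*(-7/4 + (¼)*5) = 6*(-7/4 + 5/4) = 6*(-½) = -3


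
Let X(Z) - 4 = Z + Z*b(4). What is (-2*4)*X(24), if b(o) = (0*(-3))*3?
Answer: -224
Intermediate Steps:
b(o) = 0 (b(o) = 0*3 = 0)
X(Z) = 4 + Z (X(Z) = 4 + (Z + Z*0) = 4 + (Z + 0) = 4 + Z)
(-2*4)*X(24) = (-2*4)*(4 + 24) = -8*28 = -224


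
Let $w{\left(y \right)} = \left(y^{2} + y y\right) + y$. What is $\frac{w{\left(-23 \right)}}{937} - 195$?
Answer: $- \frac{181680}{937} \approx -193.9$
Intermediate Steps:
$w{\left(y \right)} = y + 2 y^{2}$ ($w{\left(y \right)} = \left(y^{2} + y^{2}\right) + y = 2 y^{2} + y = y + 2 y^{2}$)
$\frac{w{\left(-23 \right)}}{937} - 195 = \frac{\left(-23\right) \left(1 + 2 \left(-23\right)\right)}{937} - 195 = - 23 \left(1 - 46\right) \frac{1}{937} - 195 = \left(-23\right) \left(-45\right) \frac{1}{937} - 195 = 1035 \cdot \frac{1}{937} - 195 = \frac{1035}{937} - 195 = - \frac{181680}{937}$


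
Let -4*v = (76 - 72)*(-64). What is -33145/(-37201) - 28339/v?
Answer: -1052117859/2380864 ≈ -441.91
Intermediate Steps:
v = 64 (v = -(76 - 72)*(-64)/4 = -(-64) = -¼*(-256) = 64)
-33145/(-37201) - 28339/v = -33145/(-37201) - 28339/64 = -33145*(-1/37201) - 28339*1/64 = 33145/37201 - 28339/64 = -1052117859/2380864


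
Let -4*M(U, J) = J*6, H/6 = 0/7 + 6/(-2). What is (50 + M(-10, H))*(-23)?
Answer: -1771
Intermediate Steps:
H = -18 (H = 6*(0/7 + 6/(-2)) = 6*(0*(⅐) + 6*(-½)) = 6*(0 - 3) = 6*(-3) = -18)
M(U, J) = -3*J/2 (M(U, J) = -J*6/4 = -3*J/2)
(50 + M(-10, H))*(-23) = (50 - 3/2*(-18))*(-23) = (50 + 27)*(-23) = 77*(-23) = -1771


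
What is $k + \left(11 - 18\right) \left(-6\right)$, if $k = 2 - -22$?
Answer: $66$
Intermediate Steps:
$k = 24$ ($k = 2 + 22 = 24$)
$k + \left(11 - 18\right) \left(-6\right) = 24 + \left(11 - 18\right) \left(-6\right) = 24 - -42 = 24 + 42 = 66$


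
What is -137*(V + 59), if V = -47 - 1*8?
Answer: -548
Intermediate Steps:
V = -55 (V = -47 - 8 = -55)
-137*(V + 59) = -137*(-55 + 59) = -137*4 = -548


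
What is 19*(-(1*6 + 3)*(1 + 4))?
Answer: -855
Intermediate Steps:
19*(-(1*6 + 3)*(1 + 4)) = 19*(-(6 + 3)*5) = 19*(-9*5) = 19*(-1*45) = 19*(-45) = -855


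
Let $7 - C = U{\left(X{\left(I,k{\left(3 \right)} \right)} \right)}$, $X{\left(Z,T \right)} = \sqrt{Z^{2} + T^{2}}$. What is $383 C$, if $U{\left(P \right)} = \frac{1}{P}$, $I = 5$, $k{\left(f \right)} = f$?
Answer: $2681 - \frac{383 \sqrt{34}}{34} \approx 2615.3$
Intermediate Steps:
$X{\left(Z,T \right)} = \sqrt{T^{2} + Z^{2}}$
$C = 7 - \frac{\sqrt{34}}{34}$ ($C = 7 - \frac{1}{\sqrt{3^{2} + 5^{2}}} = 7 - \frac{1}{\sqrt{9 + 25}} = 7 - \frac{1}{\sqrt{34}} = 7 - \frac{\sqrt{34}}{34} \approx 6.8285$)
$383 C = 383 \left(7 - \frac{\sqrt{34}}{34}\right) = 2681 - \frac{383 \sqrt{34}}{34}$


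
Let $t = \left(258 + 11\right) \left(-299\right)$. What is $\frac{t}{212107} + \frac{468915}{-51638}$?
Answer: $- \frac{103613449883}{10952781266} \approx -9.46$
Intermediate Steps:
$t = -80431$ ($t = 269 \left(-299\right) = -80431$)
$\frac{t}{212107} + \frac{468915}{-51638} = - \frac{80431}{212107} + \frac{468915}{-51638} = \left(-80431\right) \frac{1}{212107} + 468915 \left(- \frac{1}{51638}\right) = - \frac{80431}{212107} - \frac{468915}{51638} = - \frac{103613449883}{10952781266}$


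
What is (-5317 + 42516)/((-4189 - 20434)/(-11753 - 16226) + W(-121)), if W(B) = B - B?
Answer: 1040790821/24623 ≈ 42269.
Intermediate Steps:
W(B) = 0
(-5317 + 42516)/((-4189 - 20434)/(-11753 - 16226) + W(-121)) = (-5317 + 42516)/((-4189 - 20434)/(-11753 - 16226) + 0) = 37199/(-24623/(-27979) + 0) = 37199/(-24623*(-1/27979) + 0) = 37199/(24623/27979 + 0) = 37199/(24623/27979) = 37199*(27979/24623) = 1040790821/24623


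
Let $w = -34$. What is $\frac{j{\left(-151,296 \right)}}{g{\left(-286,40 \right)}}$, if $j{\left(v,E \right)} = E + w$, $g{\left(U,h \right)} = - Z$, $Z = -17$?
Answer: $\frac{262}{17} \approx 15.412$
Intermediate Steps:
$g{\left(U,h \right)} = 17$ ($g{\left(U,h \right)} = \left(-1\right) \left(-17\right) = 17$)
$j{\left(v,E \right)} = -34 + E$ ($j{\left(v,E \right)} = E - 34 = -34 + E$)
$\frac{j{\left(-151,296 \right)}}{g{\left(-286,40 \right)}} = \frac{-34 + 296}{17} = 262 \cdot \frac{1}{17} = \frac{262}{17}$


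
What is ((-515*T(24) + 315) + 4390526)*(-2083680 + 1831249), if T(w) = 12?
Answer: -1106824360891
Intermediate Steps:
((-515*T(24) + 315) + 4390526)*(-2083680 + 1831249) = ((-515*12 + 315) + 4390526)*(-2083680 + 1831249) = ((-6180 + 315) + 4390526)*(-252431) = (-5865 + 4390526)*(-252431) = 4384661*(-252431) = -1106824360891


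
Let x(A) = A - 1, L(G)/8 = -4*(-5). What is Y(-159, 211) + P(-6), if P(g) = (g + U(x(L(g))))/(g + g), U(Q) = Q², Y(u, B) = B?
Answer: -7581/4 ≈ -1895.3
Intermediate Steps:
L(G) = 160 (L(G) = 8*(-4*(-5)) = 8*20 = 160)
x(A) = -1 + A
P(g) = (25281 + g)/(2*g) (P(g) = (g + (-1 + 160)²)/(g + g) = (g + 159²)/((2*g)) = (g + 25281)*(1/(2*g)) = (25281 + g)*(1/(2*g)) = (25281 + g)/(2*g))
Y(-159, 211) + P(-6) = 211 + (½)*(25281 - 6)/(-6) = 211 + (½)*(-⅙)*25275 = 211 - 8425/4 = -7581/4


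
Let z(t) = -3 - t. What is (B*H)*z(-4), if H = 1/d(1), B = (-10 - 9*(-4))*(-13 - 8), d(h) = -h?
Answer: 546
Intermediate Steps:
B = -546 (B = (-10 + 36)*(-21) = 26*(-21) = -546)
H = -1 (H = 1/(-1*1) = 1/(-1) = -1)
(B*H)*z(-4) = (-546*(-1))*(-3 - 1*(-4)) = 546*(-3 + 4) = 546*1 = 546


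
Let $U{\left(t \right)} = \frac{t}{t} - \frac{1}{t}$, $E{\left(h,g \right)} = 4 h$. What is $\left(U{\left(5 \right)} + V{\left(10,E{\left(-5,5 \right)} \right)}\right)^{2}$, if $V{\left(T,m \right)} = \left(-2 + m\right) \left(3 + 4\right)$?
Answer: $\frac{586756}{25} \approx 23470.0$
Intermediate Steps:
$U{\left(t \right)} = 1 - \frac{1}{t}$
$V{\left(T,m \right)} = -14 + 7 m$ ($V{\left(T,m \right)} = \left(-2 + m\right) 7 = -14 + 7 m$)
$\left(U{\left(5 \right)} + V{\left(10,E{\left(-5,5 \right)} \right)}\right)^{2} = \left(\frac{-1 + 5}{5} + \left(-14 + 7 \cdot 4 \left(-5\right)\right)\right)^{2} = \left(\frac{1}{5} \cdot 4 + \left(-14 + 7 \left(-20\right)\right)\right)^{2} = \left(\frac{4}{5} - 154\right)^{2} = \left(- \frac{766}{5}\right)^{2} = \frac{586756}{25}$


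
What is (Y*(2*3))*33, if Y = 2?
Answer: 396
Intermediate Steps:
(Y*(2*3))*33 = (2*(2*3))*33 = (2*6)*33 = 12*33 = 396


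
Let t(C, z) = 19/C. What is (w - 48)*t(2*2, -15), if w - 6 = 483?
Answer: 8379/4 ≈ 2094.8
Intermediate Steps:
w = 489 (w = 6 + 483 = 489)
(w - 48)*t(2*2, -15) = (489 - 48)*(19/((2*2))) = 441*(19/4) = 8379/4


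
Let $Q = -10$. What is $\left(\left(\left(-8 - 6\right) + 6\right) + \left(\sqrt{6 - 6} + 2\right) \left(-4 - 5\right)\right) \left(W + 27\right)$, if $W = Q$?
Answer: $-442$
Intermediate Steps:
$W = -10$
$\left(\left(\left(-8 - 6\right) + 6\right) + \left(\sqrt{6 - 6} + 2\right) \left(-4 - 5\right)\right) \left(W + 27\right) = \left(\left(\left(-8 - 6\right) + 6\right) + \left(\sqrt{6 - 6} + 2\right) \left(-4 - 5\right)\right) \left(-10 + 27\right) = \left(\left(-14 + 6\right) + \left(\sqrt{0} + 2\right) \left(-9\right)\right) 17 = \left(-8 + \left(0 + 2\right) \left(-9\right)\right) 17 = \left(-8 + 2 \left(-9\right)\right) 17 = \left(-8 - 18\right) 17 = \left(-26\right) 17 = -442$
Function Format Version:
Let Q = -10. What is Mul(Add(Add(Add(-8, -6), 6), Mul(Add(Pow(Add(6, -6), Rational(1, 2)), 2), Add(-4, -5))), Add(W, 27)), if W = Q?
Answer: -442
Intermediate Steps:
W = -10
Mul(Add(Add(Add(-8, -6), 6), Mul(Add(Pow(Add(6, -6), Rational(1, 2)), 2), Add(-4, -5))), Add(W, 27)) = Mul(Add(Add(Add(-8, -6), 6), Mul(Add(Pow(Add(6, -6), Rational(1, 2)), 2), Add(-4, -5))), Add(-10, 27)) = Mul(Add(Add(-14, 6), Mul(Add(Pow(0, Rational(1, 2)), 2), -9)), 17) = Mul(Add(-8, Mul(Add(0, 2), -9)), 17) = Mul(Add(-8, Mul(2, -9)), 17) = Mul(Add(-8, -18), 17) = Mul(-26, 17) = -442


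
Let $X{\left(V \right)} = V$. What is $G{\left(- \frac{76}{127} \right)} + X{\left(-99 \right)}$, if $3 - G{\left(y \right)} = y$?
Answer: $- \frac{12116}{127} \approx -95.402$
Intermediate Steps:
$G{\left(y \right)} = 3 - y$
$G{\left(- \frac{76}{127} \right)} + X{\left(-99 \right)} = \left(3 - - \frac{76}{127}\right) - 99 = \left(3 + \frac{76}{127}\right) - 99 = \frac{457}{127} - 99 = - \frac{12116}{127}$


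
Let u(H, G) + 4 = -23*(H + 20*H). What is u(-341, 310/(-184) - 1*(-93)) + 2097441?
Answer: 2262140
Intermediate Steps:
u(H, G) = -4 - 483*H (u(H, G) = -4 - 23*(H + 20*H) = -4 - 483*H)
u(-341, 310/(-184) - 1*(-93)) + 2097441 = (-4 - 483*(-341)) + 2097441 = (-4 + 164703) + 2097441 = 164699 + 2097441 = 2262140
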